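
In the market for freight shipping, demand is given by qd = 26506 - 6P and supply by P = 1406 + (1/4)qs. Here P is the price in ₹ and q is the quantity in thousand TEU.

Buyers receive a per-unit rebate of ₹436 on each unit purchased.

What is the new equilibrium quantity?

Before the shock: 26506 - 6P = 4P - 5624 ⇒ 32130 = 10P ⇒ P = 3213, q = 7228.
Since buyers' out-of-pocket price is the market price minus the rebate, the effective demand curve becomes qd = 29122 - 6P.
New equilibrium: 29122 - 6P = 4P - 5624 ⇒ 34746 = 10P ⇒ P = 3474.6, q = 8274.4.

8274.4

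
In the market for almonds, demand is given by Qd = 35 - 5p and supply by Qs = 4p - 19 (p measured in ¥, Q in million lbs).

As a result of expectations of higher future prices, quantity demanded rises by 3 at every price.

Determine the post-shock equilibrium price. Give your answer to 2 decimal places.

6.33

Original equilibrium: 35 - 5p = 4p - 19 gives 54 = 9p, so p = 6 and Q = 5.
The new curves are Qd = 38 - 5p (demand) and Qs = 4p - 19 (supply).
Equate the new curves: 38 - 5p = 4p - 19, giving 57 = 9p, p = 19/3 ≈ 6.3333, Q = 19/3 ≈ 6.3333.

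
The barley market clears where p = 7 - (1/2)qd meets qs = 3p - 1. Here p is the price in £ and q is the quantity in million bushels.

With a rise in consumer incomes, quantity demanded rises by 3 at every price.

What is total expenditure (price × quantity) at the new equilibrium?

Solve the original market: 14 - 2p = 3p - 1, hence p = 3 and q = 8.
After the shift, demand is qd = 17 - 2p and supply is qs = 3p - 1.
Equate the new curves: 17 - 2p = 3p - 1, giving 18 = 5p, p = 3.6, q = 9.8.
New expenditure = 3.6 × 9.8 = 35.28.

35.28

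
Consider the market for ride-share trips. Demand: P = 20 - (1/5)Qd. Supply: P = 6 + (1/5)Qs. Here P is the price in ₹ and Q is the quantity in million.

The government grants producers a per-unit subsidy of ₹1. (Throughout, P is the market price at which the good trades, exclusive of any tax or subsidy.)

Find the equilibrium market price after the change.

Initially, 100 - 5P = 5P - 30, so 130 = 10P and P = 13, Q = 35.
Since sellers receive the price plus the subsidy, the effective supply curve becomes Qs = 5P - 25.
Clearing the new market: 100 - 5P = 5P - 25, so P = 12.5 and Q = 37.5.

12.5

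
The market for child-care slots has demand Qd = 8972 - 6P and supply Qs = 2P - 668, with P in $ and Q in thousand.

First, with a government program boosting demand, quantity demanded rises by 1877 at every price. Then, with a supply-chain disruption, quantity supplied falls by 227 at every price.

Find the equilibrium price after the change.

1468

Before the shock: 8972 - 6P = 2P - 668 ⇒ 9640 = 8P ⇒ P = 1205, Q = 1742.
After the shift, demand is Qd = 10849 - 6P and supply is Qs = 2P - 895.
Clearing the new market: 10849 - 6P = 2P - 895, so P = 1468 and Q = 2041.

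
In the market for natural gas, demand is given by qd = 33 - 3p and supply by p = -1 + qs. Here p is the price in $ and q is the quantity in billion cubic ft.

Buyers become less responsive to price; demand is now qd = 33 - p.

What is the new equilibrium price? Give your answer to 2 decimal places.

16.00

Initially, 33 - 3p = p + 1, so 32 = 4p and p = 8, q = 9.
After the shift, demand is qd = 33 - p and supply is qs = p + 1.
Equate the new curves: 33 - p = p + 1, giving 32 = 2p, p = 16, q = 17.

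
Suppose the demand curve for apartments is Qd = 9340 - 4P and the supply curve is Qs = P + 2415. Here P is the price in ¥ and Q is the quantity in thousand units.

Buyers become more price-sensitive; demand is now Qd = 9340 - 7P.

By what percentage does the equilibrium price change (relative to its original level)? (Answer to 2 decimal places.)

Before the shock: 9340 - 4P = P + 2415 ⇒ 6925 = 5P ⇒ P = 1385, Q = 3800.
The new curves are Qd = 9340 - 7P (demand) and Qs = P + 2415 (supply).
Setting them equal: 9340 - 7P = P + 2415 → 6925 = 8P, so P = 865.625 and Q = 3280.625.
%ΔP = (865.625 − 1385) / 1385 × 100 = -37.50%.

-37.50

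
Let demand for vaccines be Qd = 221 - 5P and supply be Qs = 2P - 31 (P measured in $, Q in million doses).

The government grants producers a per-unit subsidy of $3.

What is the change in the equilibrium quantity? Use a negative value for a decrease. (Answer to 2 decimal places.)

Initially, 221 - 5P = 2P - 31, so 252 = 7P and P = 36, Q = 41.
Since sellers receive the price plus the subsidy, the effective supply curve becomes Qs = 2P - 25.
New equilibrium: 221 - 5P = 2P - 25 ⇒ 246 = 7P ⇒ P = 246/7 ≈ 35.1429, Q = 317/7 ≈ 45.2857.
ΔQ = 45.2857 − 41 = +4.29.

+4.29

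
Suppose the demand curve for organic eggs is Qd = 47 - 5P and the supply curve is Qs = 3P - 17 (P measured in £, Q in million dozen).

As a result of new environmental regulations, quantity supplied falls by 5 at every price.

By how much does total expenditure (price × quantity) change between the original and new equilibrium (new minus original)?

Solve the original market: 47 - 5P = 3P - 17, hence P = 8 and Q = 7.
The shock moves the curves to Qd = 47 - 5P and Qs = 3P - 22.
Equate the new curves: 47 - 5P = 3P - 22, giving 69 = 8P, P = 8.625, Q = 3.875.
Expenditure moves from 8×7 = 56 to 8.625×3.875 = 33.421875; change = -22.578125.

-22.578125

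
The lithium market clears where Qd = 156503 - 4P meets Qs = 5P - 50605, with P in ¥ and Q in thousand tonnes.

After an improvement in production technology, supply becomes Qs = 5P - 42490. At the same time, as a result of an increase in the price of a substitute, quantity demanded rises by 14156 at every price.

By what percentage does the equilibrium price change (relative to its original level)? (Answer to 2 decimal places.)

Before the shock: 156503 - 4P = 5P - 50605 ⇒ 207108 = 9P ⇒ P = 23012, Q = 64455.
With the change applied: demand Qd = 170659 - 4P, supply Qs = 5P - 42490.
Equate the new curves: 170659 - 4P = 5P - 42490, giving 213149 = 9P, P = 213149/9 ≈ 23683.2222, Q = 683335/9 ≈ 75926.1111.
%ΔP = (23683.2222 − 23012) / 23012 × 100 = +2.92%.

+2.92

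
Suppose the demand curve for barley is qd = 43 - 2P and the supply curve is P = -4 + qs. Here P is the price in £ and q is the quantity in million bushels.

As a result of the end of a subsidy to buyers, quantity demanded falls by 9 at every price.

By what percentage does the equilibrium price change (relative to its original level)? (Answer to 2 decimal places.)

-23.08

Original equilibrium: 43 - 2P = P + 4 gives 39 = 3P, so P = 13 and q = 17.
The new curves are qd = 34 - 2P (demand) and qs = P + 4 (supply).
Equate the new curves: 34 - 2P = P + 4, giving 30 = 3P, P = 10, q = 14.
%ΔP = (10 − 13) / 13 × 100 = -23.08%.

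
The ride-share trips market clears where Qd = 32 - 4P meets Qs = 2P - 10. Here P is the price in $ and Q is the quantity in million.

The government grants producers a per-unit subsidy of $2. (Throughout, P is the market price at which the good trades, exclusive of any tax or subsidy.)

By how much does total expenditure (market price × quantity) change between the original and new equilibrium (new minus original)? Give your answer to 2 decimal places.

Original equilibrium: 32 - 4P = 2P - 10 gives 42 = 6P, so P = 7 and Q = 4.
Since sellers receive the price plus the subsidy, the effective supply curve becomes Qs = 2P - 6.
Setting them equal: 32 - 4P = 2P - 6 → 38 = 6P, so P = 19/3 ≈ 6.3333 and Q = 20/3 ≈ 6.6667.
Expenditure moves from 7×4 = 28 to 6.3333×6.6667 = 42.2222; change = +14.22.

+14.22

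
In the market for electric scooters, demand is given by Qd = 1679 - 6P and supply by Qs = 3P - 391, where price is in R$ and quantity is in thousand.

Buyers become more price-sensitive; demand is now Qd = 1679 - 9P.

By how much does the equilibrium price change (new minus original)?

-57.5

Solve the original market: 1679 - 6P = 3P - 391, hence P = 230 and Q = 299.
The new curves are Qd = 1679 - 9P (demand) and Qs = 3P - 391 (supply).
Setting them equal: 1679 - 9P = 3P - 391 → 2070 = 12P, so P = 172.5 and Q = 126.5.
ΔP = 172.5 − 230 = -57.5.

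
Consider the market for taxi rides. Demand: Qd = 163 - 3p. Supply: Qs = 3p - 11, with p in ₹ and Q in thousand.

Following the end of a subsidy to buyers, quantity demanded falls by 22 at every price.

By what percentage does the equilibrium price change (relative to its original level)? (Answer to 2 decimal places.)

Original equilibrium: 163 - 3p = 3p - 11 gives 174 = 6p, so p = 29 and Q = 76.
With the change applied: demand Qd = 141 - 3p, supply Qs = 3p - 11.
Clearing the new market: 141 - 3p = 3p - 11, so p = 76/3 ≈ 25.3333 and Q = 65.
%Δp = (25.3333 − 29) / 29 × 100 = -12.64%.

-12.64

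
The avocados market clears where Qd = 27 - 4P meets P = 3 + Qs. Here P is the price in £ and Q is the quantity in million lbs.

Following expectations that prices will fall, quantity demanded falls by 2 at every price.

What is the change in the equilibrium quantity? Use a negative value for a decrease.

Initially, 27 - 4P = P - 3, so 30 = 5P and P = 6, Q = 3.
The new curves are Qd = 25 - 4P (demand) and Qs = P - 3 (supply).
Setting them equal: 25 - 4P = P - 3 → 28 = 5P, so P = 5.6 and Q = 2.6.
ΔQ = 2.6 − 3 = -0.4.

-0.4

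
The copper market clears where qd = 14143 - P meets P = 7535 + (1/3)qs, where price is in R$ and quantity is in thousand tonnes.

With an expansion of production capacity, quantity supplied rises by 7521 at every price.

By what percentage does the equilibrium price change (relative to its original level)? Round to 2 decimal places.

Original equilibrium: 14143 - P = 3P - 22605 gives 36748 = 4P, so P = 9187 and q = 4956.
The shock moves the curves to qd = 14143 - P and qs = 3P - 15084.
Equate the new curves: 14143 - P = 3P - 15084, giving 29227 = 4P, P = 7306.75, q = 6836.25.
%ΔP = (7306.75 − 9187) / 9187 × 100 = -20.47%.

-20.47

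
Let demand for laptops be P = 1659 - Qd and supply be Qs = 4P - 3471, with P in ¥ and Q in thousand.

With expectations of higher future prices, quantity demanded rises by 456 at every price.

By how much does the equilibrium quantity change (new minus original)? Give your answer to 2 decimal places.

Before the shock: 1659 - P = 4P - 3471 ⇒ 5130 = 5P ⇒ P = 1026, Q = 633.
After the shift, demand is Qd = 2115 - P and supply is Qs = 4P - 3471.
Setting them equal: 2115 - P = 4P - 3471 → 5586 = 5P, so P = 1117.2 and Q = 997.8.
ΔQ = 997.8 − 633 = +364.80.

+364.80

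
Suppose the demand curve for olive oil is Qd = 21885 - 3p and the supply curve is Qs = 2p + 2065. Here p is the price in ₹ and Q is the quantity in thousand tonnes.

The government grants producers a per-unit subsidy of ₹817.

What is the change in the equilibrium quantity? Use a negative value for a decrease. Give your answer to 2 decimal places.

Original equilibrium: 21885 - 3p = 2p + 2065 gives 19820 = 5p, so p = 3964 and Q = 9993.
Since sellers receive the price plus the subsidy, the effective supply curve becomes Qs = 2p + 3699.
New equilibrium: 21885 - 3p = 2p + 3699 ⇒ 18186 = 5p ⇒ p = 3637.2, Q = 10973.4.
ΔQ = 10973.4 − 9993 = +980.40.

+980.40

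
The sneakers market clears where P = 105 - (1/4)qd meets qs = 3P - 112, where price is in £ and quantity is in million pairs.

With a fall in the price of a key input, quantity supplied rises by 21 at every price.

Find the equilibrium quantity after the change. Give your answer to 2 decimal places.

128.00

Solve the original market: 420 - 4P = 3P - 112, hence P = 76 and q = 116.
With the change applied: demand qd = 420 - 4P, supply qs = 3P - 91.
Clearing the new market: 420 - 4P = 3P - 91, so P = 73 and q = 128.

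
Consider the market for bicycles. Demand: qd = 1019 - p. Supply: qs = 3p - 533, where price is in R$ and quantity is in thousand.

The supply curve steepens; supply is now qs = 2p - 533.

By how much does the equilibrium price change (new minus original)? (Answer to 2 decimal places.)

+129.33

Solve the original market: 1019 - p = 3p - 533, hence p = 388 and q = 631.
The new curves are qd = 1019 - p (demand) and qs = 2p - 533 (supply).
Setting them equal: 1019 - p = 2p - 533 → 1552 = 3p, so p = 1552/3 ≈ 517.3333 and q = 1505/3 ≈ 501.6667.
Δp = 517.3333 − 388 = +129.33.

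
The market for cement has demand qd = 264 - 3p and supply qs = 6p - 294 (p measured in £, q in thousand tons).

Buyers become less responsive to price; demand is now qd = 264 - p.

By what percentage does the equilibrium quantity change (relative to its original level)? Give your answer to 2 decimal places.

+136.26

Original equilibrium: 264 - 3p = 6p - 294 gives 558 = 9p, so p = 62 and q = 78.
With the change applied: demand qd = 264 - p, supply qs = 6p - 294.
New equilibrium: 264 - p = 6p - 294 ⇒ 558 = 7p ⇒ p = 558/7 ≈ 79.7143, q = 1290/7 ≈ 184.2857.
%Δq = (184.2857 − 78) / 78 × 100 = +136.26%.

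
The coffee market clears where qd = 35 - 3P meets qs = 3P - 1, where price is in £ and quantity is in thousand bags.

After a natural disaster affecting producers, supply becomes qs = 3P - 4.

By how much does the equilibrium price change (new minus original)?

+0.5

Solve the original market: 35 - 3P = 3P - 1, hence P = 6 and q = 17.
After the shift, demand is qd = 35 - 3P and supply is qs = 3P - 4.
Setting them equal: 35 - 3P = 3P - 4 → 39 = 6P, so P = 6.5 and q = 15.5.
ΔP = 6.5 − 6 = +0.5.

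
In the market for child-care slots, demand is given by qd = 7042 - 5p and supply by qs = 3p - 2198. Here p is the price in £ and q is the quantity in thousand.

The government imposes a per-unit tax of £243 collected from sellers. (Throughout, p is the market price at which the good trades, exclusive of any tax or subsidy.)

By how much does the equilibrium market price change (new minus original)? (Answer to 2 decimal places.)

+91.13

Before the shock: 7042 - 5p = 3p - 2198 ⇒ 9240 = 8p ⇒ p = 1155, q = 1267.
Since sellers keep the price net of the tax, the effective supply curve becomes qs = 3p - 2927.
Clearing the new market: 7042 - 5p = 3p - 2927, so p = 1246.125 and q = 811.375.
Δp = 1246.125 − 1155 = +91.13.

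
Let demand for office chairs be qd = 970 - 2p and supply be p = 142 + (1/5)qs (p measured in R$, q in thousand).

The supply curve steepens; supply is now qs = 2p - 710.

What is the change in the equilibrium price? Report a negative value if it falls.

Solve the original market: 970 - 2p = 5p - 710, hence p = 240 and q = 490.
After the shift, demand is qd = 970 - 2p and supply is qs = 2p - 710.
Equate the new curves: 970 - 2p = 2p - 710, giving 1680 = 4p, p = 420, q = 130.
Δp = 420 − 240 = +180.

+180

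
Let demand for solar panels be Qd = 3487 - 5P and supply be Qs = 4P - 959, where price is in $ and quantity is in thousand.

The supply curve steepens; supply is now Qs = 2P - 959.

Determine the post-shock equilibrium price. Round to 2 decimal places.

Solve the original market: 3487 - 5P = 4P - 959, hence P = 494 and Q = 1017.
The new curves are Qd = 3487 - 5P (demand) and Qs = 2P - 959 (supply).
Setting them equal: 3487 - 5P = 2P - 959 → 4446 = 7P, so P = 4446/7 ≈ 635.1429 and Q = 2179/7 ≈ 311.2857.

635.14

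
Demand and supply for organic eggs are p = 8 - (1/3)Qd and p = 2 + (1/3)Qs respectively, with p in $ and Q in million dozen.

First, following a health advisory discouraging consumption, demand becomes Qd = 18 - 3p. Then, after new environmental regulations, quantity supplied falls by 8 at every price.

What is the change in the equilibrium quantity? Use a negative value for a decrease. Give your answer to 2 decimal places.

Before the shock: 24 - 3p = 3p - 6 ⇒ 30 = 6p ⇒ p = 5, Q = 9.
The new curves are Qd = 18 - 3p (demand) and Qs = 3p - 14 (supply).
New equilibrium: 18 - 3p = 3p - 14 ⇒ 32 = 6p ⇒ p = 16/3 ≈ 5.3333, Q = 2.
ΔQ = 2 − 9 = -7.00.

-7.00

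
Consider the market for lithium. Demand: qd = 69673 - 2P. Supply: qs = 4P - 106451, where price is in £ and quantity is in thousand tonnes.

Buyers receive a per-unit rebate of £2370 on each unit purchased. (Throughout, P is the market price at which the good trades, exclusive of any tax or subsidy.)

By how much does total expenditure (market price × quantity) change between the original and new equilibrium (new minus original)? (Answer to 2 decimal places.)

+103917390.00

Original equilibrium: 69673 - 2P = 4P - 106451 gives 176124 = 6P, so P = 29354 and q = 10965.
Since buyers' out-of-pocket price is the market price minus the rebate, the effective demand curve becomes qd = 74413 - 2P.
Setting them equal: 74413 - 2P = 4P - 106451 → 180864 = 6P, so P = 30144 and q = 14125.
Expenditure moves from 29354×10965 = 321866610 to 30144×14125 = 425784000; change = +103917390.00.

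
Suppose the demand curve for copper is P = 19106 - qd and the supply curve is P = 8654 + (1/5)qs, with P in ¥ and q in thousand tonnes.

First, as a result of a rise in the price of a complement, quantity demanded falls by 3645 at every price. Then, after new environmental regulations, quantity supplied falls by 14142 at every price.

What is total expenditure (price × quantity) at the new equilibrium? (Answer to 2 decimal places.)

Original equilibrium: 19106 - P = 5P - 43270 gives 62376 = 6P, so P = 10396 and q = 8710.
The shock moves the curves to qd = 15461 - P and qs = 5P - 57412.
Equate the new curves: 15461 - P = 5P - 57412, giving 72873 = 6P, P = 12145.5, q = 3315.5.
New expenditure = 12145.5 × 3315.5 = 40268405.25.

40268405.25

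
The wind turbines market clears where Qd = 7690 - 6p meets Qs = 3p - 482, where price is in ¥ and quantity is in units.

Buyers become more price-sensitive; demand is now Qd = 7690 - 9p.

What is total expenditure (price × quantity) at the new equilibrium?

1063041

Initially, 7690 - 6p = 3p - 482, so 8172 = 9p and p = 908, Q = 2242.
The shock moves the curves to Qd = 7690 - 9p and Qs = 3p - 482.
Setting them equal: 7690 - 9p = 3p - 482 → 8172 = 12p, so p = 681 and Q = 1561.
New expenditure = 681 × 1561 = 1063041.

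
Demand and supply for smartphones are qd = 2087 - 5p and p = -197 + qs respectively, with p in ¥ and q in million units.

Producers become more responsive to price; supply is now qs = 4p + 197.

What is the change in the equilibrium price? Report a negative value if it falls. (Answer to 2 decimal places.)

Solve the original market: 2087 - 5p = p + 197, hence p = 315 and q = 512.
With the change applied: demand qd = 2087 - 5p, supply qs = 4p + 197.
Clearing the new market: 2087 - 5p = 4p + 197, so p = 210 and q = 1037.
Δp = 210 − 315 = -105.00.

-105.00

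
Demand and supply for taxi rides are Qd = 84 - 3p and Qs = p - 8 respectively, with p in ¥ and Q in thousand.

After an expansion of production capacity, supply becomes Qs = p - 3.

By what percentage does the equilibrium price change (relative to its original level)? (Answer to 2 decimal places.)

-5.43

Original equilibrium: 84 - 3p = p - 8 gives 92 = 4p, so p = 23 and Q = 15.
With the change applied: demand Qd = 84 - 3p, supply Qs = p - 3.
Equate the new curves: 84 - 3p = p - 3, giving 87 = 4p, p = 21.75, Q = 18.75.
%Δp = (21.75 − 23) / 23 × 100 = -5.43%.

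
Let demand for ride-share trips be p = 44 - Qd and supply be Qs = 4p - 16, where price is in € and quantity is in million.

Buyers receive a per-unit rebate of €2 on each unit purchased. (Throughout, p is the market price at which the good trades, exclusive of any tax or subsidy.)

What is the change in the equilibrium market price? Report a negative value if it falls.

Initially, 44 - p = 4p - 16, so 60 = 5p and p = 12, Q = 32.
Since buyers' out-of-pocket price is the market price minus the rebate, the effective demand curve becomes Qd = 46 - p.
New equilibrium: 46 - p = 4p - 16 ⇒ 62 = 5p ⇒ p = 12.4, Q = 33.6.
Δp = 12.4 − 12 = +0.4.

+0.4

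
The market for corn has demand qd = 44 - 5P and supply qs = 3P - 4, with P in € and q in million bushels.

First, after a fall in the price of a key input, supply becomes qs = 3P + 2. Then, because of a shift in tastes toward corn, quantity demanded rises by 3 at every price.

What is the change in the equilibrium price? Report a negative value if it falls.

-0.375

Solve the original market: 44 - 5P = 3P - 4, hence P = 6 and q = 14.
The shock moves the curves to qd = 47 - 5P and qs = 3P + 2.
Clearing the new market: 47 - 5P = 3P + 2, so P = 5.625 and q = 18.875.
ΔP = 5.625 − 6 = -0.375.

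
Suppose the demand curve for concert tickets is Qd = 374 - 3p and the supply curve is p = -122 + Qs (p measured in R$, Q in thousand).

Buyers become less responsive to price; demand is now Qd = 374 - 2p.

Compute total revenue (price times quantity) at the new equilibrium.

Solve the original market: 374 - 3p = p + 122, hence p = 63 and Q = 185.
After the shift, demand is Qd = 374 - 2p and supply is Qs = p + 122.
Clearing the new market: 374 - 2p = p + 122, so p = 84 and Q = 206.
New expenditure = 84 × 206 = 17304.

17304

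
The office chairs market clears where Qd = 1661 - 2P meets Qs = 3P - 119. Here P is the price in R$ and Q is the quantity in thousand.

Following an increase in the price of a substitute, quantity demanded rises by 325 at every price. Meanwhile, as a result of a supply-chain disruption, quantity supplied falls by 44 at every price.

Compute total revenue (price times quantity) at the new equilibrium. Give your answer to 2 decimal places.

Solve the original market: 1661 - 2P = 3P - 119, hence P = 356 and Q = 949.
With the change applied: demand Qd = 1986 - 2P, supply Qs = 3P - 163.
New equilibrium: 1986 - 2P = 3P - 163 ⇒ 2149 = 5P ⇒ P = 429.8, Q = 1126.4.
New expenditure = 429.8 × 1126.4 = 484126.72.

484126.72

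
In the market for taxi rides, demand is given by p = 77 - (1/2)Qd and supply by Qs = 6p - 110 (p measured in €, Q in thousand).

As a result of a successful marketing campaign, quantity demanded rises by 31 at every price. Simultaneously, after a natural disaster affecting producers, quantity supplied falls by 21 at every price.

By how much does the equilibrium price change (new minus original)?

+6.5

Solve the original market: 154 - 2p = 6p - 110, hence p = 33 and Q = 88.
The new curves are Qd = 185 - 2p (demand) and Qs = 6p - 131 (supply).
Setting them equal: 185 - 2p = 6p - 131 → 316 = 8p, so p = 39.5 and Q = 106.
Δp = 39.5 − 33 = +6.5.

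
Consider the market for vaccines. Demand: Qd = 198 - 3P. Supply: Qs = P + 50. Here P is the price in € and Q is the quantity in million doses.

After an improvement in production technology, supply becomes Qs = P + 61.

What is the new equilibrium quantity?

95.25

Solve the original market: 198 - 3P = P + 50, hence P = 37 and Q = 87.
The shock moves the curves to Qd = 198 - 3P and Qs = P + 61.
Setting them equal: 198 - 3P = P + 61 → 137 = 4P, so P = 34.25 and Q = 95.25.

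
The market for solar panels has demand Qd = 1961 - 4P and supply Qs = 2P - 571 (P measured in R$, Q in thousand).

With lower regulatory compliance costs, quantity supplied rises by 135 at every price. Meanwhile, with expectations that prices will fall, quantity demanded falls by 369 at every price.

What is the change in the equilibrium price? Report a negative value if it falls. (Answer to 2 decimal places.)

-84.00

Original equilibrium: 1961 - 4P = 2P - 571 gives 2532 = 6P, so P = 422 and Q = 273.
With the change applied: demand Qd = 1592 - 4P, supply Qs = 2P - 436.
Equate the new curves: 1592 - 4P = 2P - 436, giving 2028 = 6P, P = 338, Q = 240.
ΔP = 338 − 422 = -84.00.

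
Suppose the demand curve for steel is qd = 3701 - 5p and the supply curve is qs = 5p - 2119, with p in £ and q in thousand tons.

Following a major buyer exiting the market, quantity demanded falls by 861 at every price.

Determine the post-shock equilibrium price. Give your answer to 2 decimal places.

Original equilibrium: 3701 - 5p = 5p - 2119 gives 5820 = 10p, so p = 582 and q = 791.
After the shift, demand is qd = 2840 - 5p and supply is qs = 5p - 2119.
New equilibrium: 2840 - 5p = 5p - 2119 ⇒ 4959 = 10p ⇒ p = 495.9, q = 360.5.

495.90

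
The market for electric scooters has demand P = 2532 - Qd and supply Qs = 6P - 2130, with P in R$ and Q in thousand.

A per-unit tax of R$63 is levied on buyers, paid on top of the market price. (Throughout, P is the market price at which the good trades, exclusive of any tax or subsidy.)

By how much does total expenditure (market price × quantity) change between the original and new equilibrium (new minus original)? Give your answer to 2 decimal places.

-52272.00

Initially, 2532 - P = 6P - 2130, so 4662 = 7P and P = 666, Q = 1866.
Since buyers pay the price plus the tax, the effective demand curve becomes Qd = 2469 - P.
Clearing the new market: 2469 - P = 6P - 2130, so P = 657 and Q = 1812.
Expenditure moves from 666×1866 = 1242756 to 657×1812 = 1190484; change = -52272.00.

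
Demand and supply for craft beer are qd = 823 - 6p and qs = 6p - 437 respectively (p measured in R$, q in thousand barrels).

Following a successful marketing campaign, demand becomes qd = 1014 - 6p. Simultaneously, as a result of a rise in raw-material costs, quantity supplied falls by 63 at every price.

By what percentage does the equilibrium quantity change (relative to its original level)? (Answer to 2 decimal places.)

Solve the original market: 823 - 6p = 6p - 437, hence p = 105 and q = 193.
With the change applied: demand qd = 1014 - 6p, supply qs = 6p - 500.
Setting them equal: 1014 - 6p = 6p - 500 → 1514 = 12p, so p = 757/6 ≈ 126.1667 and q = 257.
%Δq = (257 − 193) / 193 × 100 = +33.16%.

+33.16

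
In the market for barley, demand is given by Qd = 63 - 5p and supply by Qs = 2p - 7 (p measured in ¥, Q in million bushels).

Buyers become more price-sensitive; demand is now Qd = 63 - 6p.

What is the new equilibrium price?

Solve the original market: 63 - 5p = 2p - 7, hence p = 10 and Q = 13.
The new curves are Qd = 63 - 6p (demand) and Qs = 2p - 7 (supply).
Equate the new curves: 63 - 6p = 2p - 7, giving 70 = 8p, p = 8.75, Q = 10.5.

8.75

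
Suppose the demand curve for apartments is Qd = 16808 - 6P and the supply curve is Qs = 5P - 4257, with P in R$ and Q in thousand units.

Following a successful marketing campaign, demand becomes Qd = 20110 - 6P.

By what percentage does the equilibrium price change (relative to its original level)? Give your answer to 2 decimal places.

+15.68

Original equilibrium: 16808 - 6P = 5P - 4257 gives 21065 = 11P, so P = 1915 and Q = 5318.
The new curves are Qd = 20110 - 6P (demand) and Qs = 5P - 4257 (supply).
Clearing the new market: 20110 - 6P = 5P - 4257, so P = 24367/11 ≈ 2215.1818 and Q = 75008/11 ≈ 6818.9091.
%ΔP = (2215.1818 − 1915) / 1915 × 100 = +15.68%.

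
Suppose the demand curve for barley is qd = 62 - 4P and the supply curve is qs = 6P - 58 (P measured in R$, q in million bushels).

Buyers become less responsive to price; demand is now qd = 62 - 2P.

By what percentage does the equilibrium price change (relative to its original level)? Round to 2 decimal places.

+25.00

Original equilibrium: 62 - 4P = 6P - 58 gives 120 = 10P, so P = 12 and q = 14.
With the change applied: demand qd = 62 - 2P, supply qs = 6P - 58.
Equate the new curves: 62 - 2P = 6P - 58, giving 120 = 8P, P = 15, q = 32.
%ΔP = (15 − 12) / 12 × 100 = +25.00%.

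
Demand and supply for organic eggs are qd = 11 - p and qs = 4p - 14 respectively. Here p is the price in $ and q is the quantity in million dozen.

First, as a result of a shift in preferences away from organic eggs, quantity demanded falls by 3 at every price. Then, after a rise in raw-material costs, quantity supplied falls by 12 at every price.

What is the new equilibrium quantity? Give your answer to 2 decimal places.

Original equilibrium: 11 - p = 4p - 14 gives 25 = 5p, so p = 5 and q = 6.
The new curves are qd = 8 - p (demand) and qs = 4p - 26 (supply).
New equilibrium: 8 - p = 4p - 26 ⇒ 34 = 5p ⇒ p = 6.8, q = 1.2.

1.20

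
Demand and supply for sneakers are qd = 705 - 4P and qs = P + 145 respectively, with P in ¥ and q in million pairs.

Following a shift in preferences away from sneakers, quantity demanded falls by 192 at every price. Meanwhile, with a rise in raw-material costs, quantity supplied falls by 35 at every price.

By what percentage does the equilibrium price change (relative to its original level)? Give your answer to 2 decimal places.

Original equilibrium: 705 - 4P = P + 145 gives 560 = 5P, so P = 112 and q = 257.
The new curves are qd = 513 - 4P (demand) and qs = P + 110 (supply).
New equilibrium: 513 - 4P = P + 110 ⇒ 403 = 5P ⇒ P = 80.6, q = 190.6.
%ΔP = (80.6 − 112) / 112 × 100 = -28.04%.

-28.04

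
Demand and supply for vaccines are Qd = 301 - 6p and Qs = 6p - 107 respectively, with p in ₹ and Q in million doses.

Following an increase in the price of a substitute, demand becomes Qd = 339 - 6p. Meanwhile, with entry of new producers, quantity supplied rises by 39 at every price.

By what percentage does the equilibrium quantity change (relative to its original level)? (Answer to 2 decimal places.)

Original equilibrium: 301 - 6p = 6p - 107 gives 408 = 12p, so p = 34 and Q = 97.
After the shift, demand is Qd = 339 - 6p and supply is Qs = 6p - 68.
Equate the new curves: 339 - 6p = 6p - 68, giving 407 = 12p, p = 407/12 ≈ 33.9167, Q = 135.5.
%ΔQ = (135.5 − 97) / 97 × 100 = +39.69%.

+39.69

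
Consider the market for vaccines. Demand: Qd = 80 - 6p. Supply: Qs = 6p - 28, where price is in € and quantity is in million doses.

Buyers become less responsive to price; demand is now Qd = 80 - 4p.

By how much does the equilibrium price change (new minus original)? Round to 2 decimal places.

Original equilibrium: 80 - 6p = 6p - 28 gives 108 = 12p, so p = 9 and Q = 26.
With the change applied: demand Qd = 80 - 4p, supply Qs = 6p - 28.
Equate the new curves: 80 - 4p = 6p - 28, giving 108 = 10p, p = 10.8, Q = 36.8.
Δp = 10.8 − 9 = +1.80.

+1.80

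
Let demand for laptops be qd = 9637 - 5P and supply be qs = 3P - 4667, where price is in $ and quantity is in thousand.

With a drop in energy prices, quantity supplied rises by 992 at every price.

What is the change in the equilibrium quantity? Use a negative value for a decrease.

Solve the original market: 9637 - 5P = 3P - 4667, hence P = 1788 and q = 697.
After the shift, demand is qd = 9637 - 5P and supply is qs = 3P - 3675.
Setting them equal: 9637 - 5P = 3P - 3675 → 13312 = 8P, so P = 1664 and q = 1317.
Δq = 1317 − 697 = +620.

+620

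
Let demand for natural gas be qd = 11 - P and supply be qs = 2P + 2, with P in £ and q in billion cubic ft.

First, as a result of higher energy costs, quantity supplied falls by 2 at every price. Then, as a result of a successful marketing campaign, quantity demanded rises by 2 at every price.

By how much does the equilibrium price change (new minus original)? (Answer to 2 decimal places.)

Original equilibrium: 11 - P = 2P + 2 gives 9 = 3P, so P = 3 and q = 8.
The shock moves the curves to qd = 13 - P and qs = 2P.
Equate the new curves: 13 - P = 2P, giving 13 = 3P, P = 13/3 ≈ 4.3333, q = 26/3 ≈ 8.6667.
ΔP = 4.3333 − 3 = +1.33.

+1.33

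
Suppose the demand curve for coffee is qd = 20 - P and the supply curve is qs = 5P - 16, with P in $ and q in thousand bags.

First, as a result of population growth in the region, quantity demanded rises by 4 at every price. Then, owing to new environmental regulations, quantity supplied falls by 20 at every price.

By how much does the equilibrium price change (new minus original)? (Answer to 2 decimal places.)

Before the shock: 20 - P = 5P - 16 ⇒ 36 = 6P ⇒ P = 6, q = 14.
The shock moves the curves to qd = 24 - P and qs = 5P - 36.
Clearing the new market: 24 - P = 5P - 36, so P = 10 and q = 14.
ΔP = 10 − 6 = +4.00.

+4.00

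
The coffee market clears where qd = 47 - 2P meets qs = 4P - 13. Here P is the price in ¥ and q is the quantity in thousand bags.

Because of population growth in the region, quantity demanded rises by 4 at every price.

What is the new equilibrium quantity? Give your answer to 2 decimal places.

Initially, 47 - 2P = 4P - 13, so 60 = 6P and P = 10, q = 27.
With the change applied: demand qd = 51 - 2P, supply qs = 4P - 13.
New equilibrium: 51 - 2P = 4P - 13 ⇒ 64 = 6P ⇒ P = 32/3 ≈ 10.6667, q = 89/3 ≈ 29.6667.

29.67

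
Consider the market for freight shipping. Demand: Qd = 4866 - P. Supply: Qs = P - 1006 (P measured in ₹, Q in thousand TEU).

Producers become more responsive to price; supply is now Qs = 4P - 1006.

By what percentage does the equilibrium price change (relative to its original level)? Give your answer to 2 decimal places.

Initially, 4866 - P = P - 1006, so 5872 = 2P and P = 2936, Q = 1930.
With the change applied: demand Qd = 4866 - P, supply Qs = 4P - 1006.
Setting them equal: 4866 - P = 4P - 1006 → 5872 = 5P, so P = 1174.4 and Q = 3691.6.
%ΔP = (1174.4 − 2936) / 2936 × 100 = -60.00%.

-60.00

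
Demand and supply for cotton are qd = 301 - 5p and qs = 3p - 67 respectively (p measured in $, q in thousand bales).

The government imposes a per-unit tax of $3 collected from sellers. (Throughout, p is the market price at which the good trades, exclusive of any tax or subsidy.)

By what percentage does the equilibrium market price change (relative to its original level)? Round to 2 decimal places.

+2.45

Solve the original market: 301 - 5p = 3p - 67, hence p = 46 and q = 71.
Since sellers keep the price net of the tax, the effective supply curve becomes qs = 3p - 76.
Equate the new curves: 301 - 5p = 3p - 76, giving 377 = 8p, p = 47.125, q = 65.375.
%Δp = (47.125 − 46) / 46 × 100 = +2.45%.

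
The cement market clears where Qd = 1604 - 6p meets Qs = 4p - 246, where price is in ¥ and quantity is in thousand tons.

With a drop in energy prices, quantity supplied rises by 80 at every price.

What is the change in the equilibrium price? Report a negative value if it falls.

Solve the original market: 1604 - 6p = 4p - 246, hence p = 185 and Q = 494.
The new curves are Qd = 1604 - 6p (demand) and Qs = 4p - 166 (supply).
New equilibrium: 1604 - 6p = 4p - 166 ⇒ 1770 = 10p ⇒ p = 177, Q = 542.
Δp = 177 − 185 = -8.

-8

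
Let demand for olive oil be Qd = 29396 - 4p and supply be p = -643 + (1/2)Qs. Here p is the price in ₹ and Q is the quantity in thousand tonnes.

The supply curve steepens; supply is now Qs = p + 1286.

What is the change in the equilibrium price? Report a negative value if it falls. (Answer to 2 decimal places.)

Initially, 29396 - 4p = 2p + 1286, so 28110 = 6p and p = 4685, Q = 10656.
The new curves are Qd = 29396 - 4p (demand) and Qs = p + 1286 (supply).
Clearing the new market: 29396 - 4p = p + 1286, so p = 5622 and Q = 6908.
Δp = 5622 − 4685 = +937.00.

+937.00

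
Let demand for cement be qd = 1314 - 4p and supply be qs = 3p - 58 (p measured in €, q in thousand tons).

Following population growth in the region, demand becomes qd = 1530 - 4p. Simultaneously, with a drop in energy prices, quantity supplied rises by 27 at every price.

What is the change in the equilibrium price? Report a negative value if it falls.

Before the shock: 1314 - 4p = 3p - 58 ⇒ 1372 = 7p ⇒ p = 196, q = 530.
After the shift, demand is qd = 1530 - 4p and supply is qs = 3p - 31.
Clearing the new market: 1530 - 4p = 3p - 31, so p = 223 and q = 638.
Δp = 223 − 196 = +27.

+27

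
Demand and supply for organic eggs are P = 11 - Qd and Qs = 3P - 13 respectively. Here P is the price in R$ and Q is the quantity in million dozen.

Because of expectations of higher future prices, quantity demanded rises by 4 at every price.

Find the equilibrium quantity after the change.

Before the shock: 11 - P = 3P - 13 ⇒ 24 = 4P ⇒ P = 6, Q = 5.
The new curves are Qd = 15 - P (demand) and Qs = 3P - 13 (supply).
Equate the new curves: 15 - P = 3P - 13, giving 28 = 4P, P = 7, Q = 8.

8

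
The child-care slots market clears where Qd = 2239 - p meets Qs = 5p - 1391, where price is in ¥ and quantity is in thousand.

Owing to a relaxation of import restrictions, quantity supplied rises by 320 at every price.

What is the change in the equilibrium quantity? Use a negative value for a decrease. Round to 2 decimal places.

+53.33

Original equilibrium: 2239 - p = 5p - 1391 gives 3630 = 6p, so p = 605 and Q = 1634.
The shock moves the curves to Qd = 2239 - p and Qs = 5p - 1071.
Equate the new curves: 2239 - p = 5p - 1071, giving 3310 = 6p, p = 1655/3 ≈ 551.6667, Q = 5062/3 ≈ 1687.3333.
ΔQ = 1687.3333 − 1634 = +53.33.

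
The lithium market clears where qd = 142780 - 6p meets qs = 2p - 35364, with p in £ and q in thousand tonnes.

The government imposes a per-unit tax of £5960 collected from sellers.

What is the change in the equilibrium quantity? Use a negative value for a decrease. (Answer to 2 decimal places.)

-8940.00

Initially, 142780 - 6p = 2p - 35364, so 178144 = 8p and p = 22268, q = 9172.
Since sellers keep the price net of the tax, the effective supply curve becomes qs = 2p - 47284.
New equilibrium: 142780 - 6p = 2p - 47284 ⇒ 190064 = 8p ⇒ p = 23758, q = 232.
Δq = 232 − 9172 = -8940.00.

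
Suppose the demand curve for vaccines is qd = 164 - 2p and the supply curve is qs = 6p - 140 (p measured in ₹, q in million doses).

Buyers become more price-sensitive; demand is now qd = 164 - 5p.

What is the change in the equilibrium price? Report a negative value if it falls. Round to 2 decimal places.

-10.36

Before the shock: 164 - 2p = 6p - 140 ⇒ 304 = 8p ⇒ p = 38, q = 88.
The new curves are qd = 164 - 5p (demand) and qs = 6p - 140 (supply).
Setting them equal: 164 - 5p = 6p - 140 → 304 = 11p, so p = 304/11 ≈ 27.6364 and q = 284/11 ≈ 25.8182.
Δp = 27.6364 − 38 = -10.36.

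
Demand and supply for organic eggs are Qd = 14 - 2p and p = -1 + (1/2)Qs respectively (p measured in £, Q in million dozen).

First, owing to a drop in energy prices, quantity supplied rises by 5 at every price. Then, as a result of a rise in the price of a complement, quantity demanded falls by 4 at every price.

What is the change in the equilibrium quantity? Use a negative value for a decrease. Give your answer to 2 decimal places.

Before the shock: 14 - 2p = 2p + 2 ⇒ 12 = 4p ⇒ p = 3, Q = 8.
The shock moves the curves to Qd = 10 - 2p and Qs = 2p + 7.
New equilibrium: 10 - 2p = 2p + 7 ⇒ 3 = 4p ⇒ p = 0.75, Q = 8.5.
ΔQ = 8.5 − 8 = +0.50.

+0.50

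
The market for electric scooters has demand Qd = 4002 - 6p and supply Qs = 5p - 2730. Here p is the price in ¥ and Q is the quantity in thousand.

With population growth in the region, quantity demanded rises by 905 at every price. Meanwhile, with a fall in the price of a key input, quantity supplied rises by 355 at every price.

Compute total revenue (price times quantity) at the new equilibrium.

Initially, 4002 - 6p = 5p - 2730, so 6732 = 11p and p = 612, Q = 330.
With the change applied: demand Qd = 4907 - 6p, supply Qs = 5p - 2375.
Setting them equal: 4907 - 6p = 5p - 2375 → 7282 = 11p, so p = 662 and Q = 935.
New expenditure = 662 × 935 = 618970.

618970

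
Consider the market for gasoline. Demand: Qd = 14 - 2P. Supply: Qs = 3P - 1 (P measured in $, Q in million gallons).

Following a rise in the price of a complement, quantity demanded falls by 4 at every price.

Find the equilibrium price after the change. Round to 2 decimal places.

Before the shock: 14 - 2P = 3P - 1 ⇒ 15 = 5P ⇒ P = 3, Q = 8.
The new curves are Qd = 10 - 2P (demand) and Qs = 3P - 1 (supply).
New equilibrium: 10 - 2P = 3P - 1 ⇒ 11 = 5P ⇒ P = 2.2, Q = 5.6.

2.20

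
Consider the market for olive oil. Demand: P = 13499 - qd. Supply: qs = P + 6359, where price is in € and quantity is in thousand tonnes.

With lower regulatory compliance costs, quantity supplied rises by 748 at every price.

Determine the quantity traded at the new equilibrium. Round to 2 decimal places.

Before the shock: 13499 - P = P + 6359 ⇒ 7140 = 2P ⇒ P = 3570, q = 9929.
The shock moves the curves to qd = 13499 - P and qs = P + 7107.
New equilibrium: 13499 - P = P + 7107 ⇒ 6392 = 2P ⇒ P = 3196, q = 10303.

10303.00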